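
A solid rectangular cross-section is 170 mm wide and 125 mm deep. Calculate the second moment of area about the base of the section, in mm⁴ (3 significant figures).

I_base ≈ 1.11 × 10⁸ mm⁴

The section: 170 × 125, A = 21 250 mm², y = 62.5 mm, Ī = 27 669 271 mm⁴.
Transfer it to the bottom edge using Ī + A·d² with d = y − 0:
  the section: d = 62.5 mm → contributes +110 677 083 mm⁴
Total I = 110 677 083 mm⁴.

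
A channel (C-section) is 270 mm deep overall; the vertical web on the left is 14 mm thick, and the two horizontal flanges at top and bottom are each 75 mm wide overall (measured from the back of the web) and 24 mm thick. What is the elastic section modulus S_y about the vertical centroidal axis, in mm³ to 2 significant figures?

Split into non-overlapping primitives; take the origin at the lower-left of the bounding box.
Web: 14 × 270, A = 3 780 mm², x = 7 mm, Ī = 61 740 mm⁴.
Top flange (beyond web): 61 × 24, A = 1 464 mm², x = 44.5 mm, Ī = 453 962 mm⁴.
Bottom flange (beyond web): 61 × 24, A = 1 464 mm², x = 44.5 mm, Ī = 453 962 mm⁴.
Centroid: x̄ = ΣA·x / ΣA = 23.37 mm.
Transfer each piece to the vertical centroidal axis using Ī + A·d² with d = x − 23.37:
  web: d = -16.37 mm → contributes +1 074 509 mm⁴
  top flange (beyond web): d = 21.13 mm → contributes +1 107 696 mm⁴
  bottom flange (beyond web): d = 21.13 mm → contributes +1 107 696 mm⁴
Total I = 3 289 901 mm⁴.
Extreme fibre distance c = 51.63 mm; S = I/c = 63 719 mm³.

S_y ≈ 6.4 × 10⁴ mm³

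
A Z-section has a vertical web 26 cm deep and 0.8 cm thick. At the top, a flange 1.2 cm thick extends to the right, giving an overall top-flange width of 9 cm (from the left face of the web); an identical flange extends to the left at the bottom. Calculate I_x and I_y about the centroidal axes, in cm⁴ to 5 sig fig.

Treat the section as a set of non-overlapping primitives; coordinates are from the bounding-box lower-left.
Web: 0.8 × 26, A = 20.8 cm², y = 13 cm, Ī = 1171.733 cm⁴.
Top flange (beyond web): 8.2 × 1.2, A = 9.84 cm², y = 25.4 cm, Ī = 1.1808 cm⁴.
Bottom flange (beyond web): 8.2 × 1.2, A = 9.84 cm², y = 0.6 cm, Ī = 1.1808 cm⁴.
Centroid: ȳ = ΣA·y / ΣA = 13 cm.
Transfer each piece to the centroidal x-axis using Ī + A·d² with d = y − 13:
  web: d = 0 cm → contributes +1171.733 cm⁴
  top flange (beyond web): d = 12.4 cm → contributes +1514.179 cm⁴
  bottom flange (beyond web): d = -12.4 cm → contributes +1514.179 cm⁴
Total I = 4200.092 cm⁴.
For the y-axis: x̄ = 8.6 cm.
Repeating about the centroidal y-axis gives I_y = 509.9029 cm⁴.

I_x ≈ 4200.1 cm⁴, I_y ≈ 509.90 cm⁴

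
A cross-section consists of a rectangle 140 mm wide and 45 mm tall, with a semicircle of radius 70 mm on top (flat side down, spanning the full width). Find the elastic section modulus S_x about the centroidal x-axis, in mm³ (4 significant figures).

S_x ≈ 2.060 × 10⁵ mm³

Break the section into simple shapes (no overlaps), measuring from the bottom-left corner of the bounding box.
Rectangular body: 140 × 45, A = 6 300 mm², y = 22.5 mm, Ī = 1 063 125 mm⁴.
Semicircular cap: semicircle r = 70, A = 7696.9 mm², y = 74.7089 mm, Ī = 2 635 265 mm⁴.
Centroid: ȳ = ΣA·y / ΣA = 51.2097 mm.
Transfer each piece to the centroidal x-axis using Ī + A·d² with d = y − 51.2097:
  rectangular body: d = -28.7097 mm → contributes +6 255 883 mm⁴
  semicircular cap: d = 23.4992 mm → contributes +6 885 595 mm⁴
Total I = 13 141 478 mm⁴.
Extreme fibre distance c = 63.7903 mm; S = I/c = 206 011 mm³.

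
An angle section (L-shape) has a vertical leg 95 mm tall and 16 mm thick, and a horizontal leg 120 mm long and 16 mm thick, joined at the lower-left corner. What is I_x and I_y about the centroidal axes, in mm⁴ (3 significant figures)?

I_x ≈ 2.42 × 10⁶ mm⁴, I_y ≈ 4.39 × 10⁶ mm⁴

Break the section into simple shapes (no overlaps), measuring from the bottom-left corner of the bounding box.
Vertical leg: 16 × 95, A = 1 520 mm², y = 47.5 mm, Ī = 1 143 167 mm⁴.
Horizontal leg (remainder): 104 × 16, A = 1 664 mm², y = 8 mm, Ī = 35 499 mm⁴.
Centroid: ȳ = ΣA·y / ΣA = 26.857 mm.
Transfer each piece to the centroidal x-axis using Ī + A·d² with d = y − 26.857:
  vertical leg: d = 20.643 mm → contributes +1 790 903 mm⁴
  horizontal leg (remainder): d = -18.857 mm → contributes +627 181 mm⁴
Total I = 2 418 084 mm⁴.
For the y-axis: x̄ = 39.357 mm.
Repeating about the centroidal y-axis gives I_y = 4 391 984 mm⁴.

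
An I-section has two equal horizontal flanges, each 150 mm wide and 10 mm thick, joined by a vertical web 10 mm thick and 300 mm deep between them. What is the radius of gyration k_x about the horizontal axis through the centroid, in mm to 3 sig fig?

Decompose the section into non-overlapping parts with the origin at the bottom-left of its bounding rectangle.
Bottom flange: 150 × 10, A = 1 500 mm², y = 5 mm, Ī = 12 500 mm⁴.
Web: 10 × 300, A = 3 000 mm², y = 160 mm, Ī = 22 500 000 mm⁴.
Top flange: 150 × 10, A = 1 500 mm², y = 315 mm, Ī = 12 500 mm⁴.
By symmetry the centroid is at mid-height, ȳ = 160 mm.
Transfer each piece to the horizontal axis through the centroid using Ī + A·d² with d = y − 160:
  bottom flange: d = -155 mm → contributes +36 050 000 mm⁴
  web: d = 0 mm → contributes +22 500 000 mm⁴
  top flange: d = 155 mm → contributes +36 050 000 mm⁴
Total I = 94 600 000 mm⁴.
Radius of gyration: k = √(I/A) = √(94 600 000 / 6 000) = 125.57 mm.

k_x ≈ 126 mm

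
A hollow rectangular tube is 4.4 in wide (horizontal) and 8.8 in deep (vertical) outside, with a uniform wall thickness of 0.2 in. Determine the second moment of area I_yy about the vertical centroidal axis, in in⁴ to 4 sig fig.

I_yy ≈ 17.67 in⁴

Break the section into simple shapes (no overlaps), measuring from the bottom-left corner of the bounding box.
Outer rectangle: 4.4 × 8.8, A = 38.72 in², x = 2.2 in, Ī = 62.4683 in⁴.
Inner void (subtracted): 4 × 8.4, A = 33.6 in², x = 2.2 in, Ī = 44.8 in⁴.
By symmetry the centroid is at mid-width, x̄ = 2.2 in.
All pieces are centred on the vertical centroidal axis, so I = ΣĪ (holes subtracted) = 17.6683 in⁴.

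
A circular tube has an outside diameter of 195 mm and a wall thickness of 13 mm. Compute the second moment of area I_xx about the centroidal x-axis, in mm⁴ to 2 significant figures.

Treat the section as a set of non-overlapping primitives; coordinates are from the bounding-box lower-left.
Outer circle: ⌀195, A = 29 865 mm², y = 97.5 mm, Ī = 70 975 481 mm⁴.
Bore (subtracted): ⌀169, A = 22 432 mm², y = 97.5 mm, Ī = 40 042 088 mm⁴.
By symmetry the centroid is at mid-height, ȳ = 97.5 mm.
All pieces are centred on the centroidal x-axis, so I = ΣĪ (holes subtracted) = 30 933 393 mm⁴.

I_xx ≈ 3.1 × 10⁷ mm⁴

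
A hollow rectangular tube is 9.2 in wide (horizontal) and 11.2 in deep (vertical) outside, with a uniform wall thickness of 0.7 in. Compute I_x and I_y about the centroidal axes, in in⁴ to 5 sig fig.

I_x ≈ 465.34 in⁴, I_y ≈ 339.22 in⁴

Split into non-overlapping primitives; take the origin at the lower-left of the bounding box.
Outer rectangle: 9.2 × 11.2, A = 103.04 in², y = 5.6 in, Ī = 1077.111 in⁴.
Inner void (subtracted): 7.8 × 9.8, A = 76.44 in², y = 5.6 in, Ī = 611.7748 in⁴.
By symmetry the centroid is at mid-height, ȳ = 5.6 in.
All pieces are centred on the centroidal x-axis, so I = ΣĪ (holes subtracted) = 465.3367 in⁴.
Repeating about the centroidal y-axis gives I_y = 339.2247 in⁴.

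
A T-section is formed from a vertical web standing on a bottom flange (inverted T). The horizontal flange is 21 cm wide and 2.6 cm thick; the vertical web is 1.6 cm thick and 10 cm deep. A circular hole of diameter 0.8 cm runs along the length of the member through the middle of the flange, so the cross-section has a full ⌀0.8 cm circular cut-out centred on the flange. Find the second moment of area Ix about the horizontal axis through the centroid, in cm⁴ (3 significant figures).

Decompose the section into non-overlapping parts with the origin at the bottom-left of its bounding rectangle.
Flange: 21 × 2.6, A = 54.6 cm², y = 1.3 cm, Ī = 30.758 cm⁴.
Web: 1.6 × 10, A = 16 cm², y = 7.6 cm, Ī = 133.33 cm⁴.
Hole (subtracted): ⌀0.8, A = 0.50265 cm², y = 1.3 cm, Ī = 0.020106 cm⁴.
Centroid: ȳ = ΣA·y / ΣA = 2.738 cm.
Transfer each piece to the horizontal axis through the centroid using Ī + A·d² with d = y − 2.738:
  flange: d = -1.438 cm → contributes +143.66 cm⁴
  web: d = 4.862 cm → contributes +511.56 cm⁴
  hole: d = -1.438 cm → contributes −1.0595 cm⁴
Total I = 654.16 cm⁴.

Ix ≈ 654 cm⁴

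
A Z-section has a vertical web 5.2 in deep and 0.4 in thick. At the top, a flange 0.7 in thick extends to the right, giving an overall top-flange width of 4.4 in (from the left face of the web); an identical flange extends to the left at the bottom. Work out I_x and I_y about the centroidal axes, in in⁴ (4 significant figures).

Split into non-overlapping primitives; take the origin at the lower-left of the bounding box.
Web: 0.4 × 5.2, A = 2.08 in², y = 2.6 in, Ī = 4.68693 in⁴.
Top flange (beyond web): 4 × 0.7, A = 2.8 in², y = 4.85 in, Ī = 0.114333 in⁴.
Bottom flange (beyond web): 4 × 0.7, A = 2.8 in², y = 0.35 in, Ī = 0.114333 in⁴.
Centroid: ȳ = ΣA·y / ΣA = 2.6 in.
Transfer each piece to the centroidal x-axis using Ī + A·d² with d = y − 2.6:
  web: d = 0 in → contributes +4.68693 in⁴
  top flange (beyond web): d = 2.25 in → contributes +14.2893 in⁴
  bottom flange (beyond web): d = -2.25 in → contributes +14.2893 in⁴
Total I = 33.2656 in⁴.
For the y-axis: x̄ = 4.2 in.
Repeating about the centroidal y-axis gives I_y = 34.5984 in⁴.

I_x ≈ 33.27 in⁴, I_y ≈ 34.60 in⁴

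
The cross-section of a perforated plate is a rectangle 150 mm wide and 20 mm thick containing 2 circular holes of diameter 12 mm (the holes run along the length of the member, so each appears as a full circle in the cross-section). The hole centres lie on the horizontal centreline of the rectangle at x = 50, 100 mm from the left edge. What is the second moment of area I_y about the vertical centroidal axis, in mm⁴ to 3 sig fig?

Split into non-overlapping primitives; take the origin at the lower-left of the bounding box.
Plate: 150 × 20, A = 3 000 mm², x = 75 mm, Ī = 5 625 000 mm⁴.
Hole 1 (subtracted): ⌀12, A = 113.1 mm², x = 50 mm, Ī = 1017.9 mm⁴.
Hole 2 (subtracted): ⌀12, A = 113.1 mm², x = 100 mm, Ī = 1017.9 mm⁴.
By symmetry the centroid is at mid-width, x̄ = 75 mm.
Transfer each piece to the vertical centroidal axis using Ī + A·d² with d = x − 75:
  plate: d = 0 mm → contributes +5 625 000 mm⁴
  hole 1: d = -25 mm → contributes −71 704 mm⁴
  hole 2: d = 25 mm → contributes −71 704 mm⁴
Total I = 5 481 593 mm⁴.

I_y ≈ 5.48 × 10⁶ mm⁴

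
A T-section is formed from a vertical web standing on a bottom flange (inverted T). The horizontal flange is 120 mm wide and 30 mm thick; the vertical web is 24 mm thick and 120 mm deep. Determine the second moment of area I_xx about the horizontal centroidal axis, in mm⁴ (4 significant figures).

I_xx ≈ 1.273 × 10⁷ mm⁴

Split into non-overlapping primitives; take the origin at the lower-left of the bounding box.
Flange: 120 × 30, A = 3 600 mm², y = 15 mm, Ī = 270 000 mm⁴.
Web: 24 × 120, A = 2 880 mm², y = 90 mm, Ī = 3 456 000 mm⁴.
Centroid: ȳ = ΣA·y / ΣA = 48.3333 mm.
Transfer each piece to the horizontal centroidal axis using Ī + A·d² with d = y − 48.3333:
  flange: d = -33.3333 mm → contributes +4 270 000 mm⁴
  web: d = 41.6667 mm → contributes +8 456 000 mm⁴
Total I = 12 726 000 mm⁴.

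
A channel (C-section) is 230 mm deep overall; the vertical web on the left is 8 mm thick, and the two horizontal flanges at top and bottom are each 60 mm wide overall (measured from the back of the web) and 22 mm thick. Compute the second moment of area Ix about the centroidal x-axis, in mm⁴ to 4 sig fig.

Ix ≈ 3.295 × 10⁷ mm⁴

Decompose the section into non-overlapping parts with the origin at the bottom-left of its bounding rectangle.
Web: 8 × 230, A = 1 840 mm², y = 115 mm, Ī = 8 111 333 mm⁴.
Top flange (beyond web): 52 × 22, A = 1 144 mm², y = 219 mm, Ī = 46141.3 mm⁴.
Bottom flange (beyond web): 52 × 22, A = 1 144 mm², y = 11 mm, Ī = 46141.3 mm⁴.
By symmetry the centroid is at mid-height, ȳ = 115 mm.
Transfer each piece to the centroidal x-axis using Ī + A·d² with d = y − 115:
  web: d = 0 mm → contributes +8 111 333 mm⁴
  top flange (beyond web): d = 104 mm → contributes +12 419 645 mm⁴
  bottom flange (beyond web): d = -104 mm → contributes +12 419 645 mm⁴
Total I = 32 950 624 mm⁴.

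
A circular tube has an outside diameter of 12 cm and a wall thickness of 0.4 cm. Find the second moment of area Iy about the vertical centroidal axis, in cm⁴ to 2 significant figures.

Iy ≈ 250 cm⁴

Split into non-overlapping primitives; take the origin at the lower-left of the bounding box.
Outer circle: ⌀12, A = 113.1 cm², x = 6 cm, Ī = 1 018 cm⁴.
Bore (subtracted): ⌀11.2, A = 98.52 cm², x = 6 cm, Ī = 772.4 cm⁴.
By symmetry the centroid is at mid-width, x̄ = 6 cm.
All pieces are centred on the vertical centroidal axis, so I = ΣĪ (holes subtracted) = 245.5 cm⁴.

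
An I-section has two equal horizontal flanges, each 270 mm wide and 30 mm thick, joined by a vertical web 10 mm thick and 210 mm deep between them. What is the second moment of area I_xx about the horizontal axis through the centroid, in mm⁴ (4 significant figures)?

I_xx ≈ 2.422 × 10⁸ mm⁴

Treat the section as a set of non-overlapping primitives; coordinates are from the bounding-box lower-left.
Bottom flange: 270 × 30, A = 8 100 mm², y = 15 mm, Ī = 607 500 mm⁴.
Web: 10 × 210, A = 2 100 mm², y = 135 mm, Ī = 7 717 500 mm⁴.
Top flange: 270 × 30, A = 8 100 mm², y = 255 mm, Ī = 607 500 mm⁴.
By symmetry the centroid is at mid-height, ȳ = 135 mm.
Transfer each piece to the horizontal axis through the centroid using Ī + A·d² with d = y − 135:
  bottom flange: d = -120 mm → contributes +117 247 500 mm⁴
  web: d = 0 mm → contributes +7 717 500 mm⁴
  top flange: d = 120 mm → contributes +117 247 500 mm⁴
Total I = 242 212 500 mm⁴.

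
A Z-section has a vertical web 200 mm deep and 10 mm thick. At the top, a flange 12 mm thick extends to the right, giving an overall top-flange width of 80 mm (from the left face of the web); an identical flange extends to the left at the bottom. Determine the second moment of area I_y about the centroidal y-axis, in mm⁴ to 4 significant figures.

I_y ≈ 3.391 × 10⁶ mm⁴

Decompose the section into non-overlapping parts with the origin at the bottom-left of its bounding rectangle.
Web: 10 × 200, A = 2 000 mm², x = 75 mm, Ī = 16666.7 mm⁴.
Top flange (beyond web): 70 × 12, A = 840 mm², x = 115 mm, Ī = 343 000 mm⁴.
Bottom flange (beyond web): 70 × 12, A = 840 mm², x = 35 mm, Ī = 343 000 mm⁴.
Centroid: x̄ = ΣA·x / ΣA = 75 mm.
Transfer each piece to the centroidal y-axis using Ī + A·d² with d = x − 75:
  web: d = 0 mm → contributes +16666.7 mm⁴
  top flange (beyond web): d = 40 mm → contributes +1 687 000 mm⁴
  bottom flange (beyond web): d = -40 mm → contributes +1 687 000 mm⁴
Total I = 3 390 667 mm⁴.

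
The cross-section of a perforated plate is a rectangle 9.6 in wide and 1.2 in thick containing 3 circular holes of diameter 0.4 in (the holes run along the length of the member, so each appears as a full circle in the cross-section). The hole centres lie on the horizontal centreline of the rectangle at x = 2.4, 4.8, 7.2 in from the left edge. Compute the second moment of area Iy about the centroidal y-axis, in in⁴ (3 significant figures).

Iy ≈ 87.0 in⁴

Decompose the section into non-overlapping parts with the origin at the bottom-left of its bounding rectangle.
Plate: 9.6 × 1.2, A = 11.52 in², x = 4.8 in, Ī = 88.474 in⁴.
Hole 1 (subtracted): ⌀0.4, A = 0.12566 in², x = 2.4 in, Ī = 0.0012566 in⁴.
Hole 2 (subtracted): ⌀0.4, A = 0.12566 in², x = 4.8 in, Ī = 0.0012566 in⁴.
Hole 3 (subtracted): ⌀0.4, A = 0.12566 in², x = 7.2 in, Ī = 0.0012566 in⁴.
By symmetry the centroid is at mid-width, x̄ = 4.8 in.
Transfer each piece to the centroidal y-axis using Ī + A·d² with d = x − 4.8:
  plate: d = 0 in → contributes +88.474 in⁴
  hole 1: d = -2.4 in → contributes −0.72508 in⁴
  hole 2: d = 0 in → contributes −0.0012566 in⁴
  hole 3: d = 2.4 in → contributes −0.72508 in⁴
Total I = 87.022 in⁴.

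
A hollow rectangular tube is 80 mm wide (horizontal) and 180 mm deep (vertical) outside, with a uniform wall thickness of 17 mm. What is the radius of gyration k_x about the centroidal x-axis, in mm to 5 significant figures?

Split into non-overlapping primitives; take the origin at the lower-left of the bounding box.
Outer rectangle: 80 × 180, A = 14 400 mm², y = 90 mm, Ī = 38 880 000 mm⁴.
Inner void (subtracted): 46 × 146, A = 6 716 mm², y = 90 mm, Ī = 11 929 855 mm⁴.
By symmetry the centroid is at mid-height, ȳ = 90 mm.
All pieces are centred on the centroidal x-axis, so I = ΣĪ (holes subtracted) = 26 950 145 mm⁴.
Radius of gyration: k = √(I/A) = √(26 950 145 / 7 684) = 59.22252 mm.

k_x ≈ 59.223 mm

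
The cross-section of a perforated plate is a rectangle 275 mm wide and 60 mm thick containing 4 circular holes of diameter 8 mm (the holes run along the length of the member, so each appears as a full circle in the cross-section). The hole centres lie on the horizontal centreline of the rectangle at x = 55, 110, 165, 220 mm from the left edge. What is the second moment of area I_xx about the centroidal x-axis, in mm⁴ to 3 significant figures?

I_xx ≈ 4.95 × 10⁶ mm⁴

Treat the section as a set of non-overlapping primitives; coordinates are from the bounding-box lower-left.
Plate: 275 × 60, A = 16 500 mm², y = 30 mm, Ī = 4 950 000 mm⁴.
Hole 1 (subtracted): ⌀8, A = 50.265 mm², y = 30 mm, Ī = 201.06 mm⁴.
Hole 2 (subtracted): ⌀8, A = 50.265 mm², y = 30 mm, Ī = 201.06 mm⁴.
Hole 3 (subtracted): ⌀8, A = 50.265 mm², y = 30 mm, Ī = 201.06 mm⁴.
Hole 4 (subtracted): ⌀8, A = 50.265 mm², y = 30 mm, Ī = 201.06 mm⁴.
By symmetry the centroid is at mid-height, ȳ = 30 mm.
All pieces are centred on the centroidal x-axis, so I = ΣĪ (holes subtracted) = 4 949 196 mm⁴.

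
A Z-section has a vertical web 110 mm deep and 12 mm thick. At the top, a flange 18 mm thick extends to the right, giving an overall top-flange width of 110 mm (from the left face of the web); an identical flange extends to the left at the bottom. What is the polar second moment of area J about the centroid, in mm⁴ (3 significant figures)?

J ≈ 2.24 × 10⁷ mm⁴

Split into non-overlapping primitives; take the origin at the lower-left of the bounding box.
Web: 12 × 110, A = 1 320 mm², y = 55 mm, Ī = 1 331 000 mm⁴.
Top flange (beyond web): 98 × 18, A = 1 764 mm², y = 101 mm, Ī = 47 628 mm⁴.
Bottom flange (beyond web): 98 × 18, A = 1 764 mm², y = 9 mm, Ī = 47 628 mm⁴.
Centroid: ȳ = ΣA·y / ΣA = 55 mm.
Transfer each piece to the centroidal x-axis using Ī + A·d² with d = y − 55:
  web: d = 0 mm → contributes +1 331 000 mm⁴
  top flange (beyond web): d = 46 mm → contributes +3 780 252 mm⁴
  bottom flange (beyond web): d = -46 mm → contributes +3 780 252 mm⁴
Total I = 8 891 504 mm⁴.
For the y-axis: x̄ = 104 mm.
Repeating about the centroidal y-axis gives I_y = 13 511 616 mm⁴.
Polar second moment: J = I_x + I_y = 22 403 120 mm⁴.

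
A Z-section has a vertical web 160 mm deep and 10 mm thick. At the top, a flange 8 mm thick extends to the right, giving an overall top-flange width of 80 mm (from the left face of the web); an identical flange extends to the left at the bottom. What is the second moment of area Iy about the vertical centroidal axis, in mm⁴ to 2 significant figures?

Iy ≈ 2.3 × 10⁶ mm⁴

Decompose the section into non-overlapping parts with the origin at the bottom-left of its bounding rectangle.
Web: 10 × 160, A = 1 600 mm², x = 75 mm, Ī = 13 333 mm⁴.
Top flange (beyond web): 70 × 8, A = 560 mm², x = 115 mm, Ī = 228 667 mm⁴.
Bottom flange (beyond web): 70 × 8, A = 560 mm², x = 35 mm, Ī = 228 667 mm⁴.
Centroid: x̄ = ΣA·x / ΣA = 75 mm.
Transfer each piece to the vertical centroidal axis using Ī + A·d² with d = x − 75:
  web: d = 0 mm → contributes +13 333 mm⁴
  top flange (beyond web): d = 40 mm → contributes +1 124 667 mm⁴
  bottom flange (beyond web): d = -40 mm → contributes +1 124 667 mm⁴
Total I = 2 262 667 mm⁴.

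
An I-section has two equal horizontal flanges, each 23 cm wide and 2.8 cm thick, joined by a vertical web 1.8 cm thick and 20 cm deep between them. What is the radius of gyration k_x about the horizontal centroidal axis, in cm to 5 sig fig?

k_x ≈ 10.458 cm

Break the section into simple shapes (no overlaps), measuring from the bottom-left corner of the bounding box.
Bottom flange: 23 × 2.8, A = 64.4 cm², y = 1.4 cm, Ī = 42.07467 cm⁴.
Web: 1.8 × 20, A = 36 cm², y = 12.8 cm, Ī = 1 200 cm⁴.
Top flange: 23 × 2.8, A = 64.4 cm², y = 24.2 cm, Ī = 42.07467 cm⁴.
By symmetry the centroid is at mid-height, ȳ = 12.8 cm.
Transfer each piece to the horizontal centroidal axis using Ī + A·d² with d = y − 12.8:
  bottom flange: d = -11.4 cm → contributes +8411.499 cm⁴
  web: d = 0 cm → contributes +1 200 cm⁴
  top flange: d = 11.4 cm → contributes +8411.499 cm⁴
Total I = 18 023 cm⁴.
Radius of gyration: k = √(I/A) = √(18 023 / 164.8) = 10.45767 cm.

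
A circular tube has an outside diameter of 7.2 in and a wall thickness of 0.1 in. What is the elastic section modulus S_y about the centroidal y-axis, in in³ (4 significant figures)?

Split into non-overlapping primitives; take the origin at the lower-left of the bounding box.
Outer circle: ⌀7.2, A = 40.715 in², x = 3.6 in, Ī = 131.917 in⁴.
Bore (subtracted): ⌀7, A = 38.4845 in², x = 3.6 in, Ī = 117.859 in⁴.
By symmetry the centroid is at mid-width, x̄ = 3.6 in.
All pieces are centred on the centroidal y-axis, so I = ΣĪ (holes subtracted) = 14.0579 in⁴.
Extreme fibre distance c = 3.6 in; S = I/c = 3.90498 in³.

S_y ≈ 3.905 in³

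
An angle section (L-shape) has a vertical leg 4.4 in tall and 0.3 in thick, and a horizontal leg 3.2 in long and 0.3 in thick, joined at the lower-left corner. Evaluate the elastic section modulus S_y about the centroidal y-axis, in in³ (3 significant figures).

Split into non-overlapping primitives; take the origin at the lower-left of the bounding box.
Vertical leg: 0.3 × 4.4, A = 1.32 in², x = 0.15 in, Ī = 0.0099 in⁴.
Horizontal leg (remainder): 2.9 × 0.3, A = 0.87 in², x = 1.75 in, Ī = 0.60973 in⁴.
Centroid: x̄ = ΣA·x / ΣA = 0.78562 in.
Transfer each piece to the centroidal y-axis using Ī + A·d² with d = x − 0.78562:
  vertical leg: d = -0.63562 in → contributes +0.54319 in⁴
  horizontal leg (remainder): d = 0.96438 in → contributes +1.4189 in⁴
Total I = 1.962 in⁴.
Extreme fibre distance c = 2.4144 in; S = I/c = 0.81265 in³.

S_y ≈ 0.813 in³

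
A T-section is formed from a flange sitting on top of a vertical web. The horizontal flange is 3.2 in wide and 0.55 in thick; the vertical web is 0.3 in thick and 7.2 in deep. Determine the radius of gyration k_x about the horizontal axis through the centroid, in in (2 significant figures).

Split into non-overlapping primitives; take the origin at the lower-left of the bounding box.
Flange: 3.2 × 0.55, A = 1.76 in², y = 7.475 in, Ī = 0.04437 in⁴.
Web: 0.3 × 7.2, A = 2.16 in², y = 3.6 in, Ī = 9.331 in⁴.
Centroid: ȳ = ΣA·y / ΣA = 5.34 in.
Transfer each piece to the horizontal axis through the centroid using Ī + A·d² with d = y − 5.34:
  flange: d = 2.135 in → contributes +8.068 in⁴
  web: d = -1.74 in → contributes +15.87 in⁴
Total I = 23.94 in⁴.
Radius of gyration: k = √(I/A) = √(23.94 / 3.92) = 2.471 in.

k_x ≈ 2.5 in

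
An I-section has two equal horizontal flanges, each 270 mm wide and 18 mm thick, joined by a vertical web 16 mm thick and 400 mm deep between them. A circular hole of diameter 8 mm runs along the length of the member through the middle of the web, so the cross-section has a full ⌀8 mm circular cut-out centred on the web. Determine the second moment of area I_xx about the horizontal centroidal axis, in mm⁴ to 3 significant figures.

Split into non-overlapping primitives; take the origin at the lower-left of the bounding box.
Bottom flange: 270 × 18, A = 4 860 mm², y = 9 mm, Ī = 131 220 mm⁴.
Web: 16 × 400, A = 6 400 mm², y = 218 mm, Ī = 85 333 333 mm⁴.
Top flange: 270 × 18, A = 4 860 mm², y = 427 mm, Ī = 131 220 mm⁴.
Hole (subtracted): ⌀8, A = 50.265 mm², y = 218 mm, Ī = 201.06 mm⁴.
By symmetry the centroid is at mid-height, ȳ = 218 mm.
Transfer each piece to the horizontal centroidal axis using Ī + A·d² with d = y − 218:
  bottom flange: d = -209 mm → contributes +212 420 880 mm⁴
  web: d = 0 mm → contributes +85 333 333 mm⁴
  top flange: d = 209 mm → contributes +212 420 880 mm⁴
  hole: d = 0 mm → contributes −201.06 mm⁴
Total I = 510 174 892 mm⁴.

I_xx ≈ 5.10 × 10⁸ mm⁴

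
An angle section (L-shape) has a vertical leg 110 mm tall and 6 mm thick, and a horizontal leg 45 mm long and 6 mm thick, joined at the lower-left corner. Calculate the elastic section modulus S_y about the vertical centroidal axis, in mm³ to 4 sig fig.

Break the section into simple shapes (no overlaps), measuring from the bottom-left corner of the bounding box.
Vertical leg: 6 × 110, A = 660 mm², x = 3 mm, Ī = 1 980 mm⁴.
Horizontal leg (remainder): 39 × 6, A = 234 mm², x = 25.5 mm, Ī = 29659.5 mm⁴.
Centroid: x̄ = ΣA·x / ΣA = 8.88926 mm.
Transfer each piece to the vertical centroidal axis using Ī + A·d² with d = x − 8.88926:
  vertical leg: d = -5.88926 mm → contributes +24 871 mm⁴
  horizontal leg (remainder): d = 16.6107 mm → contributes +94 224 mm⁴
Total I = 119 095 mm⁴.
Extreme fibre distance c = 36.1107 mm; S = I/c = 3298.05 mm³.

S_y ≈ 3298 mm³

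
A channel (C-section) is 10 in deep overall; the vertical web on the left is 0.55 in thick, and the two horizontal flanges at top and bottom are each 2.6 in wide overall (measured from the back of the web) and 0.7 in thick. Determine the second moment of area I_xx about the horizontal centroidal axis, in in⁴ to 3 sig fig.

I_xx ≈ 108 in⁴

Treat the section as a set of non-overlapping primitives; coordinates are from the bounding-box lower-left.
Web: 0.55 × 10, A = 5.5 in², y = 5 in, Ī = 45.833 in⁴.
Top flange (beyond web): 2.05 × 0.7, A = 1.435 in², y = 9.65 in, Ī = 0.058596 in⁴.
Bottom flange (beyond web): 2.05 × 0.7, A = 1.435 in², y = 0.35 in, Ī = 0.058596 in⁴.
By symmetry the centroid is at mid-height, ȳ = 5 in.
Transfer each piece to the horizontal centroidal axis using Ī + A·d² with d = y − 5:
  web: d = 0 in → contributes +45.833 in⁴
  top flange (beyond web): d = 4.65 in → contributes +31.087 in⁴
  bottom flange (beyond web): d = -4.65 in → contributes +31.087 in⁴
Total I = 108.01 in⁴.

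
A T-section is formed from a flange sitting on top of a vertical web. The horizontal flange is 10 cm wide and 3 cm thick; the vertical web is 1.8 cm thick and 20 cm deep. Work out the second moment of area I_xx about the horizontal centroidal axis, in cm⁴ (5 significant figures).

I_xx ≈ 3386.6 cm⁴

Split into non-overlapping primitives; take the origin at the lower-left of the bounding box.
Flange: 10 × 3, A = 30 cm², y = 21.5 cm, Ī = 22.5 cm⁴.
Web: 1.8 × 20, A = 36 cm², y = 10 cm, Ī = 1 200 cm⁴.
Centroid: ȳ = ΣA·y / ΣA = 15.22727 cm.
Transfer each piece to the horizontal centroidal axis using Ī + A·d² with d = y − 15.22727:
  flange: d = 6.272727 cm → contributes +1202.913 cm⁴
  web: d = -5.227273 cm → contributes +2183.678 cm⁴
Total I = 3386.591 cm⁴.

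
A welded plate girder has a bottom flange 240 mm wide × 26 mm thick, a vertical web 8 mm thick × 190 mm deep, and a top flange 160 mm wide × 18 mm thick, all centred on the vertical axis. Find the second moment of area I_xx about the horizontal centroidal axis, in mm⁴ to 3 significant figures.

Break the section into simple shapes (no overlaps), measuring from the bottom-left corner of the bounding box.
Bottom plate: 240 × 26, A = 6 240 mm², y = 13 mm, Ī = 351 520 mm⁴.
Web plate: 8 × 190, A = 1 520 mm², y = 121 mm, Ī = 4 572 667 mm⁴.
Top plate: 160 × 18, A = 2 880 mm², y = 225 mm, Ī = 77 760 mm⁴.
Centroid: ȳ = ΣA·y / ΣA = 85.812 mm.
Transfer each piece to the horizontal centroidal axis using Ī + A·d² with d = y − 85.812:
  bottom plate: d = -72.812 mm → contributes +33 433 452 mm⁴
  web plate: d = 35.188 mm → contributes +6 454 720 mm⁴
  top plate: d = 139.19 mm → contributes +55 872 838 mm⁴
Total I = 95 761 011 mm⁴.

I_xx ≈ 9.58 × 10⁷ mm⁴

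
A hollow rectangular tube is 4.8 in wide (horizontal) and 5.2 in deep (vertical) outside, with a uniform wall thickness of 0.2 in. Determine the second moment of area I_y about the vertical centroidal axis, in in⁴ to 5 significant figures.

Treat the section as a set of non-overlapping primitives; coordinates are from the bounding-box lower-left.
Outer rectangle: 4.8 × 5.2, A = 24.96 in², x = 2.4 in, Ī = 47.9232 in⁴.
Inner void (subtracted): 4.4 × 4.8, A = 21.12 in², x = 2.4 in, Ī = 34.0736 in⁴.
By symmetry the centroid is at mid-width, x̄ = 2.4 in.
All pieces are centred on the vertical centroidal axis, so I = ΣĪ (holes subtracted) = 13.8496 in⁴.

I_y ≈ 13.850 in⁴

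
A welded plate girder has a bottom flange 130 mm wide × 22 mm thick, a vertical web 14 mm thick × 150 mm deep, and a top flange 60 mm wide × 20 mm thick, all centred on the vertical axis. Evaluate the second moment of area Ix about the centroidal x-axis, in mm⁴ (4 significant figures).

Ix ≈ 3.055 × 10⁷ mm⁴

Break the section into simple shapes (no overlaps), measuring from the bottom-left corner of the bounding box.
Bottom plate: 130 × 22, A = 2 860 mm², y = 11 mm, Ī = 115 353 mm⁴.
Web plate: 14 × 150, A = 2 100 mm², y = 97 mm, Ī = 3 937 500 mm⁴.
Top plate: 60 × 20, A = 1 200 mm², y = 182 mm, Ī = 40 000 mm⁴.
Centroid: ȳ = ΣA·y / ΣA = 73.6299 mm.
Transfer each piece to the centroidal x-axis using Ī + A·d² with d = y − 73.6299:
  bottom plate: d = -62.6299 mm → contributes +11 333 705 mm⁴
  web plate: d = 23.3701 mm → contributes +5 084 442 mm⁴
  top plate: d = 108.37 mm → contributes +14 132 902 mm⁴
Total I = 30 551 049 mm⁴.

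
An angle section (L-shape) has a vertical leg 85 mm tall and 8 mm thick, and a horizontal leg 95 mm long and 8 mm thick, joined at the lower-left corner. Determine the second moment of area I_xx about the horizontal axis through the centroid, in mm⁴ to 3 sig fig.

I_xx ≈ 9.23 × 10⁵ mm⁴

Split into non-overlapping primitives; take the origin at the lower-left of the bounding box.
Vertical leg: 8 × 85, A = 680 mm², y = 42.5 mm, Ī = 409 417 mm⁴.
Horizontal leg (remainder): 87 × 8, A = 696 mm², y = 4 mm, Ī = 3 712 mm⁴.
Centroid: ȳ = ΣA·y / ΣA = 23.026 mm.
Transfer each piece to the horizontal axis through the centroid using Ī + A·d² with d = y − 23.026:
  vertical leg: d = 19.474 mm → contributes +667 293 mm⁴
  horizontal leg (remainder): d = -19.026 mm → contributes +255 660 mm⁴
Total I = 922 954 mm⁴.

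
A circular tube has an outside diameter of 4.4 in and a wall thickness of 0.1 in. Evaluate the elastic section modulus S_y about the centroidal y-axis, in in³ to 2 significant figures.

S_y ≈ 1.4 in³

Split into non-overlapping primitives; take the origin at the lower-left of the bounding box.
Outer circle: ⌀4.4, A = 15.21 in², x = 2.2 in, Ī = 18.4 in⁴.
Bore (subtracted): ⌀4.2, A = 13.85 in², x = 2.2 in, Ī = 15.27 in⁴.
By symmetry the centroid is at mid-width, x̄ = 2.2 in.
All pieces are centred on the centroidal y-axis, so I = ΣĪ (holes subtracted) = 3.124 in⁴.
Extreme fibre distance c = 2.2 in; S = I/c = 1.42 in³.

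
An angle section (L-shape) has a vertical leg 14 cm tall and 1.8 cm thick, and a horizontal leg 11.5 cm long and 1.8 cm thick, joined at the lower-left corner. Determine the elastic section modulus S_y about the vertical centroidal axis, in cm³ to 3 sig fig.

S_y ≈ 58.8 cm³

Treat the section as a set of non-overlapping primitives; coordinates are from the bounding-box lower-left.
Vertical leg: 1.8 × 14, A = 25.2 cm², x = 0.9 cm, Ī = 6.804 cm⁴.
Horizontal leg (remainder): 9.7 × 1.8, A = 17.46 cm², x = 6.65 cm, Ī = 136.9 cm⁴.
Centroid: x̄ = ΣA·x / ΣA = 3.2534 cm.
Transfer each piece to the vertical centroidal axis using Ī + A·d² with d = x − 3.2534:
  vertical leg: d = -2.3534 cm → contributes +146.37 cm⁴
  horizontal leg (remainder): d = 3.3966 cm → contributes +338.34 cm⁴
Total I = 484.71 cm⁴.
Extreme fibre distance c = 8.2466 cm; S = I/c = 58.777 cm³.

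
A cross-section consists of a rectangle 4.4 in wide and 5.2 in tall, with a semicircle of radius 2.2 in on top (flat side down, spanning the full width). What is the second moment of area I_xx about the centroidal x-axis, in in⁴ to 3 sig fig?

I_xx ≈ 125 in⁴

Break the section into simple shapes (no overlaps), measuring from the bottom-left corner of the bounding box.
Rectangular body: 4.4 × 5.2, A = 22.88 in², y = 2.6 in, Ī = 51.556 in⁴.
Semicircular cap: semicircle r = 2.2, A = 7.6027 in², y = 6.1337 in, Ī = 2.5711 in⁴.
Centroid: ȳ = ΣA·y / ΣA = 3.4813 in.
Transfer each piece to the centroidal x-axis using Ī + A·d² with d = y − 3.4813:
  rectangular body: d = -0.88134 in → contributes +69.329 in⁴
  semicircular cap: d = 2.6524 in → contributes +56.056 in⁴
Total I = 125.38 in⁴.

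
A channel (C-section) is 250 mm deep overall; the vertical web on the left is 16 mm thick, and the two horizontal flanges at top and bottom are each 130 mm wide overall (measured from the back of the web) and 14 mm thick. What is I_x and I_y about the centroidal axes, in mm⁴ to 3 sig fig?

I_x ≈ 6.53 × 10⁷ mm⁴, I_y ≈ 1.10 × 10⁷ mm⁴

Decompose the section into non-overlapping parts with the origin at the bottom-left of its bounding rectangle.
Web: 16 × 250, A = 4 000 mm², y = 125 mm, Ī = 20 833 333 mm⁴.
Top flange (beyond web): 114 × 14, A = 1 596 mm², y = 243 mm, Ī = 26 068 mm⁴.
Bottom flange (beyond web): 114 × 14, A = 1 596 mm², y = 7 mm, Ī = 26 068 mm⁴.
By symmetry the centroid is at mid-height, ȳ = 125 mm.
Transfer each piece to the centroidal x-axis using Ī + A·d² with d = y − 125:
  web: d = 0 mm → contributes +20 833 333 mm⁴
  top flange (beyond web): d = 118 mm → contributes +22 248 772 mm⁴
  bottom flange (beyond web): d = -118 mm → contributes +22 248 772 mm⁴
Total I = 65 330 877 mm⁴.
For the y-axis: x̄ = 36.849 mm.
Repeating about the centroidal y-axis gives I_y = 11 042 937 mm⁴.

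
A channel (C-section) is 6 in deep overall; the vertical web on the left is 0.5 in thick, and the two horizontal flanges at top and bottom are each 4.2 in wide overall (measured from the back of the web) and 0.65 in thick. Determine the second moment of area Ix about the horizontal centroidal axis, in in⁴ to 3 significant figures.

Break the section into simple shapes (no overlaps), measuring from the bottom-left corner of the bounding box.
Web: 0.5 × 6, A = 3 in², y = 3 in, Ī = 9 in⁴.
Top flange (beyond web): 3.7 × 0.65, A = 2.405 in², y = 5.675 in, Ī = 0.084676 in⁴.
Bottom flange (beyond web): 3.7 × 0.65, A = 2.405 in², y = 0.325 in, Ī = 0.084676 in⁴.
By symmetry the centroid is at mid-height, ȳ = 3 in.
Transfer each piece to the horizontal centroidal axis using Ī + A·d² with d = y − 3:
  web: d = 0 in → contributes +9 in⁴
  top flange (beyond web): d = 2.675 in → contributes +17.294 in⁴
  bottom flange (beyond web): d = -2.675 in → contributes +17.294 in⁴
Total I = 43.588 in⁴.

Ix ≈ 43.6 in⁴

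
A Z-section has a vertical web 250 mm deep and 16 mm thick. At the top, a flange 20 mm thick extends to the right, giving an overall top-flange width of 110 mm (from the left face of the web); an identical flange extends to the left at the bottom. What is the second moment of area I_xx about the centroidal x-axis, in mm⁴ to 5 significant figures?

Split into non-overlapping primitives; take the origin at the lower-left of the bounding box.
Web: 16 × 250, A = 4 000 mm², y = 125 mm, Ī = 20 833 333 mm⁴.
Top flange (beyond web): 94 × 20, A = 1 880 mm², y = 240 mm, Ī = 62666.67 mm⁴.
Bottom flange (beyond web): 94 × 20, A = 1 880 mm², y = 10 mm, Ī = 62666.67 mm⁴.
Centroid: ȳ = ΣA·y / ΣA = 125 mm.
Transfer each piece to the centroidal x-axis using Ī + A·d² with d = y − 125:
  web: d = 0 mm → contributes +20 833 333 mm⁴
  top flange (beyond web): d = 115 mm → contributes +24 925 667 mm⁴
  bottom flange (beyond web): d = -115 mm → contributes +24 925 667 mm⁴
Total I = 70 684 667 mm⁴.

I_xx ≈ 7.0685 × 10⁷ mm⁴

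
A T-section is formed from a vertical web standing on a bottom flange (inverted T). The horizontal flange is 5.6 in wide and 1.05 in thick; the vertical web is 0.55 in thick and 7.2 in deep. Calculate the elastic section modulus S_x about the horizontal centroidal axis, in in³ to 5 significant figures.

S_x ≈ 9.5487 in³

Treat the section as a set of non-overlapping primitives; coordinates are from the bounding-box lower-left.
Flange: 5.6 × 1.05, A = 5.88 in², y = 0.525 in, Ī = 0.540225 in⁴.
Web: 0.55 × 7.2, A = 3.96 in², y = 4.65 in, Ī = 17.1072 in⁴.
Centroid: ȳ = ΣA·y / ΣA = 2.185061 in.
Transfer each piece to the horizontal centroidal axis using Ī + A·d² with d = y − 2.185061:
  flange: d = -1.660061 in → contributes +16.74434 in⁴
  web: d = 2.464939 in → contributes +41.16786 in⁴
Total I = 57.9122 in⁴.
Extreme fibre distance c = 6.064939 in; S = I/c = 9.548687 in³.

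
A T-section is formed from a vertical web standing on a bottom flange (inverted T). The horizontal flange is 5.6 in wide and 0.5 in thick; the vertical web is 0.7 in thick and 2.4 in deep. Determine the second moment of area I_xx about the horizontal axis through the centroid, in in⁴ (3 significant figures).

Break the section into simple shapes (no overlaps), measuring from the bottom-left corner of the bounding box.
Flange: 5.6 × 0.5, A = 2.8 in², y = 0.25 in, Ī = 0.058333 in⁴.
Web: 0.7 × 2.4, A = 1.68 in², y = 1.7 in, Ī = 0.8064 in⁴.
Centroid: ȳ = ΣA·y / ΣA = 0.79375 in.
Transfer each piece to the horizontal axis through the centroid using Ī + A·d² with d = y − 0.79375:
  flange: d = -0.54375 in → contributes +0.88619 in⁴
  web: d = 0.90625 in → contributes +2.1862 in⁴
Total I = 3.0724 in⁴.

I_xx ≈ 3.07 in⁴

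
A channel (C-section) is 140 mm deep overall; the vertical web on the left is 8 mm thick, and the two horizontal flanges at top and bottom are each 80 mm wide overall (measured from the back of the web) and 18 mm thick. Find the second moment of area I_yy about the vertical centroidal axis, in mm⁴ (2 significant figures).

I_yy ≈ 2.4 × 10⁶ mm⁴

Treat the section as a set of non-overlapping primitives; coordinates are from the bounding-box lower-left.
Web: 8 × 140, A = 1 120 mm², x = 4 mm, Ī = 5 973 mm⁴.
Top flange (beyond web): 72 × 18, A = 1 296 mm², x = 44 mm, Ī = 559 872 mm⁴.
Bottom flange (beyond web): 72 × 18, A = 1 296 mm², x = 44 mm, Ī = 559 872 mm⁴.
Centroid: x̄ = ΣA·x / ΣA = 31.93 mm.
Transfer each piece to the vertical centroidal axis using Ī + A·d² with d = x − 31.93:
  web: d = -27.93 mm → contributes +879 733 mm⁴
  top flange (beyond web): d = 12.07 mm → contributes +748 647 mm⁴
  bottom flange (beyond web): d = 12.07 mm → contributes +748 647 mm⁴
Total I = 2 377 028 mm⁴.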